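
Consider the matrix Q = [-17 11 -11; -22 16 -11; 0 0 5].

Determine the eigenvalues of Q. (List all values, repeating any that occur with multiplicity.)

Compute the characteristic polynomial p(λ) = det(λI - Q).
Expanding along the first row, p(λ) = λ^3 - 4λ^2 - 35λ + 150.
Try λ = -6: p(-6) = 0, so -6 is a root.
Dividing by (λ + 6) leaves λ^2 - 10λ + 25.
The quadratic factor is (λ - 5)^2.
Eigenvalues: -6, 5, 5.

-6, 5, 5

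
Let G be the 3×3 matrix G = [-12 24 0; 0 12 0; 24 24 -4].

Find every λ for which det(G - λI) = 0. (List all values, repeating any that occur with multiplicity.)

-12, -4, 12

Compute the characteristic polynomial p(s) = det(sI - G).
Expanding the 3×3 determinant: p(s) = s^3 + 4s^2 - 144s - 576.
Try s = -4: p(-4) = 0, so -4 is a root.
Factor out (s + 4): p(s) = (s + 4)·(s^2 - 144).
The quadratic factors as (s + 12)·(s - 12).
Eigenvalues: -12, -4, 12.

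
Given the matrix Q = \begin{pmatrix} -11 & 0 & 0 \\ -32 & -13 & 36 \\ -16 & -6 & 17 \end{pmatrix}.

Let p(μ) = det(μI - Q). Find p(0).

p(0) = det(0·I − Q) = det(−Q) = (−1)^3·det(Q).
det(Q) = 55, so p(0) = -55.

-55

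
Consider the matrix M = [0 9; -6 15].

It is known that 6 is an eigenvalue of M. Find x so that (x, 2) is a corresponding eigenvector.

3

We need (M - 6I)v = 0.
M - 6I = [[-6, 9], [-6, 9]].
Row 1: (-6)·x + (9)·2 = 0
Row 2: (-6)·x + (9)·2 = 0
Solving gives x = 3.
Check: M·(3, 2) = (18, 12) = 6·(3, 2).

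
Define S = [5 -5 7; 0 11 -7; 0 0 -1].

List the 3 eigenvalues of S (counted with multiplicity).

S is upper triangular, so its eigenvalues are the diagonal entries.
Diagonal: 5, 11, -1.

-1, 5, 11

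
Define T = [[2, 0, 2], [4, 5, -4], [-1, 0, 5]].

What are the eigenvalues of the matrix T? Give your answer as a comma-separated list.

Compute the characteristic polynomial p(t) = det(tI - T).
Cofactor expansion gives p(t) = t^3 - 12t^2 + 47t - 60.
Rational-root test: t = 3 gives p(3) = 0.
Dividing by (t - 3) leaves t^2 - 9t + 20.
The quadratic factors as (t - 4)·(t - 5).
Eigenvalues: 3, 4, 5.

3, 4, 5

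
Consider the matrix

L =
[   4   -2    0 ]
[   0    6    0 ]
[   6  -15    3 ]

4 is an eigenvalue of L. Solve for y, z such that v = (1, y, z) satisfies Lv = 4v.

0, 6

We need (L - 4I)v = 0.
L - 4I = [[0, -2, 0], [0, 2, 0], [6, -15, -1]].
Row 1: (0)·1 + (-2)·y + (0)·z = 0
Row 2: (0)·1 + (2)·y + (0)·z = 0
Row 3: (6)·1 + (-15)·y + (-1)·z = 0
Solving gives y = 0, z = 6.
Check: L·(1, 0, 6) = (4, 0, 24) = 4·(1, 0, 6).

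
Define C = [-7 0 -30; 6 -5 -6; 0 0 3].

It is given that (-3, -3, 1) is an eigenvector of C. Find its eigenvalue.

3

Compute Cv: C·(-3, -3, 1) = (-9, -9, 3).
Since Cv = λv, compare component 1: -9 = λ·-3, so λ = 3.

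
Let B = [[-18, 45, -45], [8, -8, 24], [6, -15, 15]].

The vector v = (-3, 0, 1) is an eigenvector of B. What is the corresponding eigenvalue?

Compute Bv: B·(-3, 0, 1) = (9, 0, -3).
Since Bv = λv, compare component 1: 9 = λ·-3, so λ = -3.

-3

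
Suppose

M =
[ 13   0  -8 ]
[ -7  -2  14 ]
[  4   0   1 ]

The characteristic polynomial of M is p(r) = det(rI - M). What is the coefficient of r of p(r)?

17

p(r) = r^3 - 12r^2 + 17r + 90.
The coefficient of r is 17.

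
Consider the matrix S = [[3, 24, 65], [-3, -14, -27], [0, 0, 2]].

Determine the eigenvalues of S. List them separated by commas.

The characteristic polynomial is p(lambda) = det(lambda·I - S).
Cofactor expansion gives p(lambda) = lambda^3 + 9·lambda^2 + 8·lambda - 60.
Try lambda = -6: p(-6) = 0, so -6 is a root.
Factor out (lambda + 6): p(lambda) = (lambda + 6)·(lambda^2 + 3·lambda - 10).
The quadratic factors as (lambda + 5)·(lambda - 2).
Eigenvalues: -6, -5, 2.

-6, -5, 2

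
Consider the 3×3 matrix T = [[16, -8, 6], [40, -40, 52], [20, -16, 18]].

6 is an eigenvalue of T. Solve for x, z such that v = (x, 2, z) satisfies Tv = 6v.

We need (T - 6I)v = 0.
T - 6I = [[10, -8, 6], [40, -46, 52], [20, -16, 12]].
Row 1: (10)·x + (-8)·2 + (6)·z = 0
Row 2: (40)·x + (-46)·2 + (52)·z = 0
Row 3: (20)·x + (-16)·2 + (12)·z = 0
Solving gives x = 1, z = 1.
Check: T·(1, 2, 1) = (6, 12, 6) = 6·(1, 2, 1).

1, 1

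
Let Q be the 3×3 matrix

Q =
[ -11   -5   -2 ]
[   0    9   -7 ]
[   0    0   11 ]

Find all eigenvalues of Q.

-11, 9, 11

Q is upper triangular, so its eigenvalues are the diagonal entries.
Diagonal: -11, 9, 11.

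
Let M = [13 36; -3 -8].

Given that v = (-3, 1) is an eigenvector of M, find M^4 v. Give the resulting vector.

(-3, 1)

First find the eigenvalue: Mv = (-3, 1) = 1·(-3, 1), so λ = 1.
Then M^4 v = λ^4·v = 1^4·(-3, 1) = 1·(-3, 1) = (-3, 1).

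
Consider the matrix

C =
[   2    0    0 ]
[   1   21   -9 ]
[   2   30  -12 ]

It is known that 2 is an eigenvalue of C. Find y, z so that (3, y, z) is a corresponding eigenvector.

-3, -6

We need (C - 2I)v = 0.
C - 2I = [[0, 0, 0], [1, 19, -9], [2, 30, -14]].
Row 1: (0)·3 + (0)·y + (0)·z = 0
Row 2: (1)·3 + (19)·y + (-9)·z = 0
Row 3: (2)·3 + (30)·y + (-14)·z = 0
Solving gives y = -3, z = -6.
Check: C·(3, -3, -6) = (6, -6, -12) = 2·(3, -3, -6).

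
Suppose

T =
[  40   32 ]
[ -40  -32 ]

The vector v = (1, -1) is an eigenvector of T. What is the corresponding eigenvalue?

8

Compute Tv: T·(1, -1) = (8, -8).
Since Tv = λv, compare component 1: 8 = λ·1, so λ = 8.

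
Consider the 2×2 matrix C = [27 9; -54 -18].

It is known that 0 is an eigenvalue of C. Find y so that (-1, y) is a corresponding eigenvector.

3

We need (C)v = 0.
C = [[27, 9], [-54, -18]].
Row 1: (27)·-1 + (9)·y = 0
Row 2: (-54)·-1 + (-18)·y = 0
Solving gives y = 3.
Check: C·(-1, 3) = (0, 0) = 0·(-1, 3).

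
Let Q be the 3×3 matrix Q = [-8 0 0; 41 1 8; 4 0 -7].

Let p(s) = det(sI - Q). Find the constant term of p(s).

-56

p(s) = s^3 + 14s^2 + 41s - 56.
The constant term is -56.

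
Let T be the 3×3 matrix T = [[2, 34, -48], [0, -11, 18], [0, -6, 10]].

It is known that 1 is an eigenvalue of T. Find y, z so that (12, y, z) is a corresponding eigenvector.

We need (T - 1I)v = 0.
T - 1I = [[1, 34, -48], [0, -12, 18], [0, -6, 9]].
Row 1: (1)·12 + (34)·y + (-48)·z = 0
Row 2: (0)·12 + (-12)·y + (18)·z = 0
Row 3: (0)·12 + (-6)·y + (9)·z = 0
Solving gives y = -6, z = -4.
Check: T·(12, -6, -4) = (12, -6, -4) = 1·(12, -6, -4).

-6, -4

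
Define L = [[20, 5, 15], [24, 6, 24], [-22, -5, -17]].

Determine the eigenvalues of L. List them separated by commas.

Compute the characteristic polynomial p(lambda) = det(lambda·I - L).
Expanding along the first row, p(lambda) = lambda^3 - 9·lambda^2 + 8·lambda + 60.
Rational-root test: lambda = -2 gives p(-2) = 0.
Dividing by (lambda + 2) leaves lambda^2 - 11·lambda + 30.
The quadratic factors as (lambda - 5)·(lambda - 6).
Eigenvalues: -2, 5, 6.

-2, 5, 6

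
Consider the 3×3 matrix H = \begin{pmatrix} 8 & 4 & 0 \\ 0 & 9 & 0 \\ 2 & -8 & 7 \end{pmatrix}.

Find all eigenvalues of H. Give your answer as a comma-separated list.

Compute the characteristic polynomial p(s) = det(sI - H).
Expanding along the first row, p(s) = s^3 - 24s^2 + 191s - 504.
Try s = 8: p(8) = 0, so 8 is a root.
Factor out (s - 8): p(s) = (s - 8)·(s^2 - 16s + 63).
The quadratic factors as (s - 7)·(s - 9).
Eigenvalues: 7, 8, 9.

7, 8, 9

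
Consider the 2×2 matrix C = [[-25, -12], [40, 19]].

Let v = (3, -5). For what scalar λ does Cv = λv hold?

Compute Cv: C·(3, -5) = (-15, 25).
Since Cv = λv, compare component 1: -15 = λ·3, so λ = -5.

-5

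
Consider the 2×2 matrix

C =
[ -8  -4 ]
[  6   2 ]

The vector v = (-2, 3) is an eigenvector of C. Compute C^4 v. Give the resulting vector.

(-32, 48)

First find the eigenvalue: Cv = (4, -6) = -2·(-2, 3), so λ = -2.
Then C^4 v = λ^4·v = (-2)^4·(-2, 3) = 16·(-2, 3) = (-32, 48).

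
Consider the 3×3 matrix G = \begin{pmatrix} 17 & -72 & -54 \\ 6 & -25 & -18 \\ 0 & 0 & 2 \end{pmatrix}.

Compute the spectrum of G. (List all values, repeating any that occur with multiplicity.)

Set up det(lambda·I - G) = 0.
Expanding the 3×3 determinant: p(lambda) = lambda^3 + 6·lambda^2 - 9·lambda - 14.
Try lambda = -1: p(-1) = 0, so -1 is a root.
Dividing by (lambda + 1) leaves lambda^2 + 5·lambda - 14.
The quadratic factors as (lambda + 7)·(lambda - 2).
Eigenvalues: -7, -1, 2.

-7, -1, 2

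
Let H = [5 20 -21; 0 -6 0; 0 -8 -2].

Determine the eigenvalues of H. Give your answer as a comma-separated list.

The characteristic polynomial is p(t) = det(tI - H).
Expanding the 3×3 determinant: p(t) = t^3 + 3t^2 - 28t - 60.
Rational-root test: t = -2 gives p(-2) = 0.
Dividing by (t + 2) leaves t^2 + t - 30.
The quadratic factors as (t + 6)·(t - 5).
Eigenvalues: -6, -2, 5.

-6, -2, 5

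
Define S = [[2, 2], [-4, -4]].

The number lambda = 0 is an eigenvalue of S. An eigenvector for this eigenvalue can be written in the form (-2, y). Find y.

We need (S)v = 0.
S = [[2, 2], [-4, -4]].
Row 1: (2)·-2 + (2)·y = 0
Row 2: (-4)·-2 + (-4)·y = 0
Solving gives y = 2.
Check: S·(-2, 2) = (0, 0) = 0·(-2, 2).

2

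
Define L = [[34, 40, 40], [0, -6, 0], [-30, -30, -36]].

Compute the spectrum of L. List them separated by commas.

Compute the characteristic polynomial p(r) = det(rI - L).
Cofactor expansion gives p(r) = r^3 + 8r^2 - 12r - 144.
Try r = 4: p(4) = 0, so 4 is a root.
Dividing by (r - 4) leaves r^2 + 12r + 36.
The quadratic factor is (r + 6)^2.
Eigenvalues: -6, -6, 4.

-6, -6, 4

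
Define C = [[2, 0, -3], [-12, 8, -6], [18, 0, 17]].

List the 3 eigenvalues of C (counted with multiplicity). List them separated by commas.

8, 8, 11

Set up det(λI - C) = 0.
Cofactor expansion gives p(λ) = λ^3 - 27λ^2 + 240λ - 704.
Since p(11) = 0, λ = 11 is a root.
Dividing by (λ - 11) leaves λ^2 - 16λ + 64.
The quadratic factor is (λ - 8)^2.
Eigenvalues: 8, 8, 11.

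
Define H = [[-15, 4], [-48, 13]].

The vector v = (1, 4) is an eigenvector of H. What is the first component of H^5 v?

First find the eigenvalue: Hv = (1, 4) = 1·(1, 4), so λ = 1.
Then H^5 v = λ^5·v = 1^5·(1, 4) = 1·(1, 4) = (1, 4).

1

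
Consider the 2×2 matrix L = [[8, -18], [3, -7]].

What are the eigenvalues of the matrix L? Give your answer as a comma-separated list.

-1, 2

det(L - λI) = (8 - λ)(-7 - λ) - (-18)·(3) = λ^2 - λ - 2.
This factors as (λ + 1)·(λ - 2) = 0.
Eigenvalues: -1, 2.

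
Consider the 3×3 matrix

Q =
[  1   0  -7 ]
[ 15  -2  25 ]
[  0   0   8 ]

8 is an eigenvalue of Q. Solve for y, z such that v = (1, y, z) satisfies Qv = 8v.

-1, -1

We need (Q - 8I)v = 0.
Q - 8I = [[-7, 0, -7], [15, -10, 25], [0, 0, 0]].
Row 1: (-7)·1 + (0)·y + (-7)·z = 0
Row 2: (15)·1 + (-10)·y + (25)·z = 0
Row 3: (0)·1 + (0)·y + (0)·z = 0
Solving gives y = -1, z = -1.
Check: Q·(1, -1, -1) = (8, -8, -8) = 8·(1, -1, -1).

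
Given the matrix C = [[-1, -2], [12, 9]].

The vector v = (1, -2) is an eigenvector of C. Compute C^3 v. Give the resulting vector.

(27, -54)

First find the eigenvalue: Cv = (3, -6) = 3·(1, -2), so λ = 3.
Then C^3 v = λ^3·v = 3^3·(1, -2) = 27·(1, -2) = (27, -54).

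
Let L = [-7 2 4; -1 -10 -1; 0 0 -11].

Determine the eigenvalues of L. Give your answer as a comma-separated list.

Set up det(μI - L) = 0.
Cofactor expansion gives p(μ) = μ^3 + 28μ^2 + 259μ + 792.
Try μ = -8: p(-8) = 0, so -8 is a root.
Dividing by (μ + 8) leaves μ^2 + 20μ + 99.
The quadratic factors as (μ + 11)·(μ + 9).
Eigenvalues: -11, -9, -8.

-11, -9, -8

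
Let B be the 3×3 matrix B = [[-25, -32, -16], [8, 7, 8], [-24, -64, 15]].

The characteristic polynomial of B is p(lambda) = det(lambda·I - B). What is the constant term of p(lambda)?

-63

p(lambda) = lambda^3 + 3·lambda^2 - 61·lambda - 63.
The constant term is -63.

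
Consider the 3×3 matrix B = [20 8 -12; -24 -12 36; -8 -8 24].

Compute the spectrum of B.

8, 12, 12

Compute the characteristic polynomial p(lambda) = det(lambda·I - B).
Cofactor expansion gives p(lambda) = lambda^3 - 32·lambda^2 + 336·lambda - 1152.
Rational-root test: lambda = 8 gives p(8) = 0.
Dividing by (lambda - 8) leaves lambda^2 - 24·lambda + 144.
The quadratic factor is (lambda - 12)^2.
Eigenvalues: 8, 12, 12.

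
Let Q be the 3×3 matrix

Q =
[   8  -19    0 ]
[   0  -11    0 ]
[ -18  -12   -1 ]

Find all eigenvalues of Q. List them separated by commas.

-11, -1, 8

Compute the characteristic polynomial p(μ) = det(μI - Q).
Expanding the 3×3 determinant: p(μ) = μ^3 + 4μ^2 - 85μ - 88.
Rational-root test: μ = -1 gives p(-1) = 0.
Dividing by (μ + 1) leaves μ^2 + 3μ - 88.
The quadratic factors as (μ + 11)·(μ - 8).
Eigenvalues: -11, -1, 8.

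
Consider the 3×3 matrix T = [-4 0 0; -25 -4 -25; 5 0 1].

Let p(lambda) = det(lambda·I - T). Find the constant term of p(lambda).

-16

p(lambda) = lambda^3 + 7·lambda^2 + 8·lambda - 16.
The constant term is -16.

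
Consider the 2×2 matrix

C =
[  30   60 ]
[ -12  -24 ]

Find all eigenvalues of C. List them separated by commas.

det(C - λI) = (30 - λ)(-24 - λ) - (60)·(-12) = λ^2 - 6λ.
This factors as λ·(λ - 6) = 0.
Eigenvalues: 0, 6.

0, 6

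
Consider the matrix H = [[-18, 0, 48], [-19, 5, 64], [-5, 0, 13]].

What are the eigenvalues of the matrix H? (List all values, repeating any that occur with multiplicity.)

Set up det(rI - H) = 0.
Expanding the 3×3 determinant: p(r) = r^3 - 19r - 30.
Since p(-3) = 0, r = -3 is a root.
Factor out (r + 3): p(r) = (r + 3)·(r^2 - 3r - 10).
The quadratic factors as (r + 2)·(r - 5).
Eigenvalues: -3, -2, 5.

-3, -2, 5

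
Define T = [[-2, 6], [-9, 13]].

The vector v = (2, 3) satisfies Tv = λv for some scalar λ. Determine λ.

Compute Tv: T·(2, 3) = (14, 21).
Since Tv = λv, compare component 1: 14 = λ·2, so λ = 7.

7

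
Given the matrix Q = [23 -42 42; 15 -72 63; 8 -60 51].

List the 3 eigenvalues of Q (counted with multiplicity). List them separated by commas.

Compute the characteristic polynomial p(λ) = det(λI - Q).
Cofactor expansion gives p(λ) = λ^3 - 2λ^2 - 81λ + 162.
Rational-root test: λ = 2 gives p(2) = 0.
Factor out (λ - 2): p(λ) = (λ - 2)·(λ^2 - 81).
The quadratic factors as (λ + 9)·(λ - 9).
Eigenvalues: -9, 2, 9.

-9, 2, 9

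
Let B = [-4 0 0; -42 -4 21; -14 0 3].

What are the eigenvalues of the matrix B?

Set up det(μI - B) = 0.
Expanding the 3×3 determinant: p(μ) = μ^3 + 5μ^2 - 8μ - 48.
Try μ = 3: p(3) = 0, so 3 is a root.
Dividing by (μ - 3) leaves μ^2 + 8μ + 16.
The quadratic factor is (μ + 4)^2.
Eigenvalues: -4, -4, 3.

-4, -4, 3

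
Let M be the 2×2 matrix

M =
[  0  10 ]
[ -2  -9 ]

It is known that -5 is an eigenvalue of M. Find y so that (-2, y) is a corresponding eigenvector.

We need (M + 5I)v = 0.
M + 5I = [[5, 10], [-2, -4]].
Row 1: (5)·-2 + (10)·y = 0
Row 2: (-2)·-2 + (-4)·y = 0
Solving gives y = 1.
Check: M·(-2, 1) = (10, -5) = -5·(-2, 1).

1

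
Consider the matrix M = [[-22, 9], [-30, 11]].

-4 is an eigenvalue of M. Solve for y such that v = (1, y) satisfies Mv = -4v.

2

We need (M + 4I)v = 0.
M + 4I = [[-18, 9], [-30, 15]].
Row 1: (-18)·1 + (9)·y = 0
Row 2: (-30)·1 + (15)·y = 0
Solving gives y = 2.
Check: M·(1, 2) = (-4, -8) = -4·(1, 2).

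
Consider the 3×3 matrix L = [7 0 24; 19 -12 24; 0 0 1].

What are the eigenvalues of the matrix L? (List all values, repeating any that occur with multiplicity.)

-12, 1, 7

Set up det(lambda·I - L) = 0.
Expanding along the first row, p(lambda) = lambda^3 + 4·lambda^2 - 89·lambda + 84.
Rational-root test: lambda = -12 gives p(-12) = 0.
Dividing by (lambda + 12) leaves lambda^2 - 8·lambda + 7.
The quadratic factors as (lambda - 1)·(lambda - 7).
Eigenvalues: -12, 1, 7.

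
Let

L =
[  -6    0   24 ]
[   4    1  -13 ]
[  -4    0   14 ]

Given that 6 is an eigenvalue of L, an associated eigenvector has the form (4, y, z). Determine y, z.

-2, 2

We need (L - 6I)v = 0.
L - 6I = [[-12, 0, 24], [4, -5, -13], [-4, 0, 8]].
Row 1: (-12)·4 + (0)·y + (24)·z = 0
Row 2: (4)·4 + (-5)·y + (-13)·z = 0
Row 3: (-4)·4 + (0)·y + (8)·z = 0
Solving gives y = -2, z = 2.
Check: L·(4, -2, 2) = (24, -12, 12) = 6·(4, -2, 2).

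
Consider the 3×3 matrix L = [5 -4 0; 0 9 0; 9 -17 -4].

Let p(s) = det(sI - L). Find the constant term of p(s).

p(s) = s^3 - 10s^2 - 11s + 180.
The constant term is 180.

180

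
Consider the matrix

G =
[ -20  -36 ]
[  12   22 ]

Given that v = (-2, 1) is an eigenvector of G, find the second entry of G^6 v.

First find the eigenvalue: Gv = (4, -2) = -2·(-2, 1), so λ = -2.
Then G^6 v = λ^6·v = (-2)^6·(-2, 1) = 64·(-2, 1) = (-128, 64).

64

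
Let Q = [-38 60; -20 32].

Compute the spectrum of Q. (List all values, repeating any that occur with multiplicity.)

det(Q - λI) = (-38 - λ)(32 - λ) - (60)·(-20) = λ^2 + 6λ - 16.
This factors as (λ + 8)·(λ - 2) = 0.
Eigenvalues: -8, 2.

-8, 2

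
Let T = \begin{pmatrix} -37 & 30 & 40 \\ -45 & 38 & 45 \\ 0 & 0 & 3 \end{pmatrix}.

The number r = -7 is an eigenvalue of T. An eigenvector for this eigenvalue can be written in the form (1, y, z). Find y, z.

We need (T + 7I)v = 0.
T + 7I = [[-30, 30, 40], [-45, 45, 45], [0, 0, 10]].
Row 1: (-30)·1 + (30)·y + (40)·z = 0
Row 2: (-45)·1 + (45)·y + (45)·z = 0
Row 3: (0)·1 + (0)·y + (10)·z = 0
Solving gives y = 1, z = 0.
Check: T·(1, 1, 0) = (-7, -7, 0) = -7·(1, 1, 0).

1, 0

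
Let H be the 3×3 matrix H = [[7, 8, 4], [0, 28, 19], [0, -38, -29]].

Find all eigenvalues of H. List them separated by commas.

Set up det(λI - H) = 0.
Expanding along the first row, p(λ) = λ^3 - 6λ^2 - 97λ + 630.
Rational-root test: λ = 7 gives p(7) = 0.
Dividing by (λ - 7) leaves λ^2 + λ - 90.
The quadratic factors as (λ + 10)·(λ - 9).
Eigenvalues: -10, 7, 9.

-10, 7, 9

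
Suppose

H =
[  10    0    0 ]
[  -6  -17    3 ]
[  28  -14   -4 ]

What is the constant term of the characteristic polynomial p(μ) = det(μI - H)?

p(0) = det(0·I − H) = det(−H) = (−1)^3·det(H).
det(H) = 1100, so p(0) = -1100.

-1100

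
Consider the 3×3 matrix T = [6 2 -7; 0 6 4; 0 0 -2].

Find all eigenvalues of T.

-2, 6, 6

T is upper triangular, so its eigenvalues are the diagonal entries.
Diagonal: 6, 6, -2.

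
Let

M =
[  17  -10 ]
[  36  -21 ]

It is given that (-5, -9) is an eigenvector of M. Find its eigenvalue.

-1

Compute Mv: M·(-5, -9) = (5, 9).
Since Mv = λv, compare component 1: 5 = λ·-5, so λ = -1.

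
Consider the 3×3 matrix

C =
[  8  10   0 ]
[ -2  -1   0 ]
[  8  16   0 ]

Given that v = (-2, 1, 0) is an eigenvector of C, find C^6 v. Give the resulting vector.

First find the eigenvalue: Cv = (-6, 3, 0) = 3·(-2, 1, 0), so λ = 3.
Then C^6 v = λ^6·v = 3^6·(-2, 1, 0) = 729·(-2, 1, 0) = (-1458, 729, 0).

(-1458, 729, 0)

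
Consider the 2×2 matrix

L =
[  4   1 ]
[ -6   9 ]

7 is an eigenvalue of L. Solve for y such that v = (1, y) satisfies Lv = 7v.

3

We need (L - 7I)v = 0.
L - 7I = [[-3, 1], [-6, 2]].
Row 1: (-3)·1 + (1)·y = 0
Row 2: (-6)·1 + (2)·y = 0
Solving gives y = 3.
Check: L·(1, 3) = (7, 21) = 7·(1, 3).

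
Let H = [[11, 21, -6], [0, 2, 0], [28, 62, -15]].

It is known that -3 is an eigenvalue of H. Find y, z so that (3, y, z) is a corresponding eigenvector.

0, 7

We need (H + 3I)v = 0.
H + 3I = [[14, 21, -6], [0, 5, 0], [28, 62, -12]].
Row 1: (14)·3 + (21)·y + (-6)·z = 0
Row 2: (0)·3 + (5)·y + (0)·z = 0
Row 3: (28)·3 + (62)·y + (-12)·z = 0
Solving gives y = 0, z = 7.
Check: H·(3, 0, 7) = (-9, 0, -21) = -3·(3, 0, 7).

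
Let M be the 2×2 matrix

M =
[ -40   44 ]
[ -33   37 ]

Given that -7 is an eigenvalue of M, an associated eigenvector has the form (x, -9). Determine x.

-12

We need (M + 7I)v = 0.
M + 7I = [[-33, 44], [-33, 44]].
Row 1: (-33)·x + (44)·-9 = 0
Row 2: (-33)·x + (44)·-9 = 0
Solving gives x = -12.
Check: M·(-12, -9) = (84, 63) = -7·(-12, -9).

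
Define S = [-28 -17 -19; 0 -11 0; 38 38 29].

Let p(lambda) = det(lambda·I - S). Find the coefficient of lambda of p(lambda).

-101

p(lambda) = lambda^3 + 10·lambda^2 - 101·lambda - 990.
The coefficient of lambda is -101.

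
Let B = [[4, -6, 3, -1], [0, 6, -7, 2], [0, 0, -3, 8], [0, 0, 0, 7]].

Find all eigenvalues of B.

-3, 4, 6, 7

B is upper triangular, so its eigenvalues are the diagonal entries.
Diagonal: 4, 6, -3, 7.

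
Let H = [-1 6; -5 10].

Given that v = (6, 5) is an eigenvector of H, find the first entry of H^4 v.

1536

First find the eigenvalue: Hv = (24, 20) = 4·(6, 5), so λ = 4.
Then H^4 v = λ^4·v = 4^4·(6, 5) = 256·(6, 5) = (1536, 1280).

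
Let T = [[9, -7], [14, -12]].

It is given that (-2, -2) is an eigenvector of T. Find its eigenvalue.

Compute Tv: T·(-2, -2) = (-4, -4).
Since Tv = λv, compare component 1: -4 = λ·-2, so λ = 2.

2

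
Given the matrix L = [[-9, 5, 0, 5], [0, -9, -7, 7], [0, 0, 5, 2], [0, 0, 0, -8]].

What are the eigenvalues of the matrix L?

-9, -9, -8, 5

L is upper triangular, so its eigenvalues are the diagonal entries.
Diagonal: -9, -9, 5, -8.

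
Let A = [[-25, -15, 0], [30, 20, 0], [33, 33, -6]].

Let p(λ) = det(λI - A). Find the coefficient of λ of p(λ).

-20

p(λ) = λ^3 + 11λ^2 - 20λ - 300.
The coefficient of λ is -20.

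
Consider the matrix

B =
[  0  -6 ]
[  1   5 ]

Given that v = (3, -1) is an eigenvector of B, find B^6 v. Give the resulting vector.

(192, -64)

First find the eigenvalue: Bv = (6, -2) = 2·(3, -1), so λ = 2.
Then B^6 v = λ^6·v = 2^6·(3, -1) = 64·(3, -1) = (192, -64).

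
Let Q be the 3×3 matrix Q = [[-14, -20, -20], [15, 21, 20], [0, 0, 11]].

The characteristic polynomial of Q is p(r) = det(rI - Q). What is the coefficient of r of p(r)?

p(r) = r^3 - 18r^2 + 83r - 66.
The coefficient of r is 83.

83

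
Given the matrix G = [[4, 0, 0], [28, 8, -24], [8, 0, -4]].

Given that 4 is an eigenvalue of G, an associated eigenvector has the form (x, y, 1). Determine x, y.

1, -1

We need (G - 4I)v = 0.
G - 4I = [[0, 0, 0], [28, 4, -24], [8, 0, -8]].
Row 1: (0)·x + (0)·y + (0)·1 = 0
Row 2: (28)·x + (4)·y + (-24)·1 = 0
Row 3: (8)·x + (0)·y + (-8)·1 = 0
Solving gives x = 1, y = -1.
Check: G·(1, -1, 1) = (4, -4, 4) = 4·(1, -1, 1).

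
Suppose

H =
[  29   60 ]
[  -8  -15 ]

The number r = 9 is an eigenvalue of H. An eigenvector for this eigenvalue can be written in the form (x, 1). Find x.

We need (H - 9I)v = 0.
H - 9I = [[20, 60], [-8, -24]].
Row 1: (20)·x + (60)·1 = 0
Row 2: (-8)·x + (-24)·1 = 0
Solving gives x = -3.
Check: H·(-3, 1) = (-27, 9) = 9·(-3, 1).

-3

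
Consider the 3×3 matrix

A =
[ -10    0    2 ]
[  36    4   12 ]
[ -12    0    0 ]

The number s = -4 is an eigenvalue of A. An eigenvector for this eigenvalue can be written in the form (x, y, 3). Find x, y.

We need (A + 4I)v = 0.
A + 4I = [[-6, 0, 2], [36, 8, 12], [-12, 0, 4]].
Row 1: (-6)·x + (0)·y + (2)·3 = 0
Row 2: (36)·x + (8)·y + (12)·3 = 0
Row 3: (-12)·x + (0)·y + (4)·3 = 0
Solving gives x = 1, y = -9.
Check: A·(1, -9, 3) = (-4, 36, -12) = -4·(1, -9, 3).

1, -9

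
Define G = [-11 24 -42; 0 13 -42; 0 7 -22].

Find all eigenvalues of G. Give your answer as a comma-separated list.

The characteristic polynomial is p(r) = det(rI - G).
Expanding along the first row, p(r) = r^3 + 20r^2 + 107r + 88.
Rational-root test: r = -1 gives p(-1) = 0.
Factor out (r + 1): p(r) = (r + 1)·(r^2 + 19r + 88).
The quadratic factors as (r + 11)·(r + 8).
Eigenvalues: -11, -8, -1.

-11, -8, -1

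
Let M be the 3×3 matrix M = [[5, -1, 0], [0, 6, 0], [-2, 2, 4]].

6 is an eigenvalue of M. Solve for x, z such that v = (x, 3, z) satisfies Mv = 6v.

We need (M - 6I)v = 0.
M - 6I = [[-1, -1, 0], [0, 0, 0], [-2, 2, -2]].
Row 1: (-1)·x + (-1)·3 + (0)·z = 0
Row 2: (0)·x + (0)·3 + (0)·z = 0
Row 3: (-2)·x + (2)·3 + (-2)·z = 0
Solving gives x = -3, z = 6.
Check: M·(-3, 3, 6) = (-18, 18, 36) = 6·(-3, 3, 6).

-3, 6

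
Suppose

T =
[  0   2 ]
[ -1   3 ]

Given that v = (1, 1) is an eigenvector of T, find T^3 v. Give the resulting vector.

(8, 8)

First find the eigenvalue: Tv = (2, 2) = 2·(1, 1), so λ = 2.
Then T^3 v = λ^3·v = 2^3·(1, 1) = 8·(1, 1) = (8, 8).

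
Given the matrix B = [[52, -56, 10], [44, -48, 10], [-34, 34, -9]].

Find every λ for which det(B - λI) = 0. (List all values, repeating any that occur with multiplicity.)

The characteristic polynomial is p(λ) = det(λI - B).
Expanding the 3×3 determinant: p(λ) = λ^3 + 5λ^2 - 68λ - 288.
Try λ = -4: p(-4) = 0, so -4 is a root.
Factor out (λ + 4): p(λ) = (λ + 4)·(λ^2 + λ - 72).
The quadratic factors as (λ + 9)·(λ - 8).
Eigenvalues: -9, -4, 8.

-9, -4, 8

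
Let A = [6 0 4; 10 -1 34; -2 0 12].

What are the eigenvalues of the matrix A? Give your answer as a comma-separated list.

Compute the characteristic polynomial p(lambda) = det(lambda·I - A).
Expanding the 3×3 determinant: p(lambda) = lambda^3 - 17·lambda^2 + 62·lambda + 80.
Try lambda = 10: p(10) = 0, so 10 is a root.
Factor out (lambda - 10): p(lambda) = (lambda - 10)·(lambda^2 - 7·lambda - 8).
The quadratic factors as (lambda + 1)·(lambda - 8).
Eigenvalues: -1, 8, 10.

-1, 8, 10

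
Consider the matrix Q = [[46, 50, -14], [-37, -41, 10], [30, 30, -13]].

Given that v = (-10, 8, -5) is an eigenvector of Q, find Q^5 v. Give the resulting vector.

(10, -8, 5)

First find the eigenvalue: Qv = (10, -8, 5) = -1·(-10, 8, -5), so λ = -1.
Then Q^5 v = λ^5·v = (-1)^5·(-10, 8, -5) = -1·(-10, 8, -5) = (10, -8, 5).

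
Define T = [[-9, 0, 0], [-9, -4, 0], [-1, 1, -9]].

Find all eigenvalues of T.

T is lower triangular, so its eigenvalues are the diagonal entries.
Diagonal: -9, -4, -9.

-9, -9, -4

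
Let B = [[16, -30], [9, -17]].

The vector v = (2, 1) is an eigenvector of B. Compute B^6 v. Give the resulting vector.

First find the eigenvalue: Bv = (2, 1) = 1·(2, 1), so λ = 1.
Then B^6 v = λ^6·v = 1^6·(2, 1) = 1·(2, 1) = (2, 1).

(2, 1)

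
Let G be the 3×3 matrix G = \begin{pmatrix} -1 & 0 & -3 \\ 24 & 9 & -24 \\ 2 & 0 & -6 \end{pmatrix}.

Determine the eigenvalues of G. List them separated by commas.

The characteristic polynomial is p(s) = det(sI - G).
Expanding the 3×3 determinant: p(s) = s^3 - 2s^2 - 51s - 108.
Rational-root test: s = -3 gives p(-3) = 0.
Factor out (s + 3): p(s) = (s + 3)·(s^2 - 5s - 36).
The quadratic factors as (s + 4)·(s - 9).
Eigenvalues: -4, -3, 9.

-4, -3, 9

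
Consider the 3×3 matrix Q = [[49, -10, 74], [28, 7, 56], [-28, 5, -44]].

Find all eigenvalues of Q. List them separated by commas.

Compute the characteristic polynomial p(lambda) = det(lambda·I - Q).
Cofactor expansion gives p(lambda) = lambda^3 - 12·lambda^2 - 49·lambda + 588.
Try lambda = -7: p(-7) = 0, so -7 is a root.
Factor out (lambda + 7): p(lambda) = (lambda + 7)·(lambda^2 - 19·lambda + 84).
The quadratic factors as (lambda - 7)·(lambda - 12).
Eigenvalues: -7, 7, 12.

-7, 7, 12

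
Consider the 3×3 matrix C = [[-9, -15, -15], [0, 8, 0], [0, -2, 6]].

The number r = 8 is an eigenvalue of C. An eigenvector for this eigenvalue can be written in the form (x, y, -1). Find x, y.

We need (C - 8I)v = 0.
C - 8I = [[-17, -15, -15], [0, 0, 0], [0, -2, -2]].
Row 1: (-17)·x + (-15)·y + (-15)·-1 = 0
Row 2: (0)·x + (0)·y + (0)·-1 = 0
Row 3: (0)·x + (-2)·y + (-2)·-1 = 0
Solving gives x = 0, y = 1.
Check: C·(0, 1, -1) = (0, 8, -8) = 8·(0, 1, -1).

0, 1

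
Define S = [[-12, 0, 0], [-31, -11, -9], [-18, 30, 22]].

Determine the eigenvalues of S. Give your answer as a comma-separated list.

The characteristic polynomial is p(t) = det(tI - S).
Expanding the 3×3 determinant: p(t) = t^3 + t^2 - 104t + 336.
Rational-root test: t = 7 gives p(7) = 0.
Dividing by (t - 7) leaves t^2 + 8t - 48.
The quadratic factors as (t + 12)·(t - 4).
Eigenvalues: -12, 4, 7.

-12, 4, 7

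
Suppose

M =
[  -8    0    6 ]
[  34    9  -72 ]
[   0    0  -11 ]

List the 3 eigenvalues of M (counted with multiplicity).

-11, -8, 9

Set up det(λI - M) = 0.
Cofactor expansion gives p(λ) = λ^3 + 10λ^2 - 83λ - 792.
Since p(-8) = 0, λ = -8 is a root.
Dividing by (λ + 8) leaves λ^2 + 2λ - 99.
The quadratic factors as (λ + 11)·(λ - 9).
Eigenvalues: -11, -8, 9.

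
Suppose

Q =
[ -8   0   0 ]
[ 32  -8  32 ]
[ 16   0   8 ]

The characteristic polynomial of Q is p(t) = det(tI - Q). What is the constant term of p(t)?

p(t) = t^3 + 8t^2 - 64t - 512.
The constant term is -512.

-512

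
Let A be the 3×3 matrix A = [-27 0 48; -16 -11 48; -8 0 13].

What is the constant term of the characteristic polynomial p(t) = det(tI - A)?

p(0) = det(0·I − A) = det(−A) = (−1)^3·det(A).
det(A) = -363, so p(0) = 363.

363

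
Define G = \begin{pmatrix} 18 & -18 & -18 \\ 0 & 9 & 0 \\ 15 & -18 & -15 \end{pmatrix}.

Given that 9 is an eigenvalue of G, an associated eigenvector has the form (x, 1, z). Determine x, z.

-2, -2

We need (G - 9I)v = 0.
G - 9I = [[9, -18, -18], [0, 0, 0], [15, -18, -24]].
Row 1: (9)·x + (-18)·1 + (-18)·z = 0
Row 2: (0)·x + (0)·1 + (0)·z = 0
Row 3: (15)·x + (-18)·1 + (-24)·z = 0
Solving gives x = -2, z = -2.
Check: G·(-2, 1, -2) = (-18, 9, -18) = 9·(-2, 1, -2).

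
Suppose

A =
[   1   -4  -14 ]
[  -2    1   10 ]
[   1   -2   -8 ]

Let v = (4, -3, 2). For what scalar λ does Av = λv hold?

Compute Av: A·(4, -3, 2) = (-12, 9, -6).
Since Av = λv, compare component 1: -12 = λ·4, so λ = -3.

-3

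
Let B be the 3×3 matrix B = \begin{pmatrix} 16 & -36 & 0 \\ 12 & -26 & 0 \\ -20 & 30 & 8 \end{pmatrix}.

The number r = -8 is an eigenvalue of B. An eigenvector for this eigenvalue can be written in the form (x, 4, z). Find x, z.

We need (B + 8I)v = 0.
B + 8I = [[24, -36, 0], [12, -18, 0], [-20, 30, 16]].
Row 1: (24)·x + (-36)·4 + (0)·z = 0
Row 2: (12)·x + (-18)·4 + (0)·z = 0
Row 3: (-20)·x + (30)·4 + (16)·z = 0
Solving gives x = 6, z = 0.
Check: B·(6, 4, 0) = (-48, -32, 0) = -8·(6, 4, 0).

6, 0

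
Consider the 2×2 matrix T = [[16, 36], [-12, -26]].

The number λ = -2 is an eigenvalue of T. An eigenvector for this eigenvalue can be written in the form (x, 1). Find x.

We need (T + 2I)v = 0.
T + 2I = [[18, 36], [-12, -24]].
Row 1: (18)·x + (36)·1 = 0
Row 2: (-12)·x + (-24)·1 = 0
Solving gives x = -2.
Check: T·(-2, 1) = (4, -2) = -2·(-2, 1).

-2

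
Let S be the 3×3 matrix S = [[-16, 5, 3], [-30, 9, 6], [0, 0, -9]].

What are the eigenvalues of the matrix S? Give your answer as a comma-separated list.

The characteristic polynomial is p(r) = det(rI - S).
Cofactor expansion gives p(r) = r^3 + 16r^2 + 69r + 54.
Since p(-1) = 0, r = -1 is a root.
Factor out (r + 1): p(r) = (r + 1)·(r^2 + 15r + 54).
The quadratic factors as (r + 9)·(r + 6).
Eigenvalues: -9, -6, -1.

-9, -6, -1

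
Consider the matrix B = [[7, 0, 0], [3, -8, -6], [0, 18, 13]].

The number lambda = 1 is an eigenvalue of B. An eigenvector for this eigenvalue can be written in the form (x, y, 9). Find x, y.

0, -6

We need (B - 1I)v = 0.
B - 1I = [[6, 0, 0], [3, -9, -6], [0, 18, 12]].
Row 1: (6)·x + (0)·y + (0)·9 = 0
Row 2: (3)·x + (-9)·y + (-6)·9 = 0
Row 3: (0)·x + (18)·y + (12)·9 = 0
Solving gives x = 0, y = -6.
Check: B·(0, -6, 9) = (0, -6, 9) = 1·(0, -6, 9).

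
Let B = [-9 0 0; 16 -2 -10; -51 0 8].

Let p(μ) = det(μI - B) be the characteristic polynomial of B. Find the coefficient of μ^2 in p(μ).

The coefficient of μ^2 of det(μI - B) is −trace(B).
trace(B) = (-9) + (-2) + (8) = -3, so the coefficient is 3.

3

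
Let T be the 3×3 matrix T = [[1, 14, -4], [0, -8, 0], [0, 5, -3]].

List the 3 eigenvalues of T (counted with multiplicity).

The characteristic polynomial is p(lambda) = det(lambda·I - T).
Cofactor expansion gives p(lambda) = lambda^3 + 10·lambda^2 + 13·lambda - 24.
Since p(-8) = 0, lambda = -8 is a root.
Dividing by (lambda + 8) leaves lambda^2 + 2·lambda - 3.
The quadratic factors as (lambda + 3)·(lambda - 1).
Eigenvalues: -8, -3, 1.

-8, -3, 1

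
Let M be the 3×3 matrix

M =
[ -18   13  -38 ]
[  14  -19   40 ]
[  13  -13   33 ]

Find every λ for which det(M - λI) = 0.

Set up det(lambda·I - M) = 0.
Expanding along the first row, p(lambda) = lambda^3 + 4·lambda^2 - 47·lambda - 210.
Try lambda = -5: p(-5) = 0, so -5 is a root.
Dividing by (lambda + 5) leaves lambda^2 - lambda - 42.
The quadratic factors as (lambda + 6)·(lambda - 7).
Eigenvalues: -6, -5, 7.

-6, -5, 7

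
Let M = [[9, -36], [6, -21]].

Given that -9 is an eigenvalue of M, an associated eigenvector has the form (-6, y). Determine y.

-3

We need (M + 9I)v = 0.
M + 9I = [[18, -36], [6, -12]].
Row 1: (18)·-6 + (-36)·y = 0
Row 2: (6)·-6 + (-12)·y = 0
Solving gives y = -3.
Check: M·(-6, -3) = (54, 27) = -9·(-6, -3).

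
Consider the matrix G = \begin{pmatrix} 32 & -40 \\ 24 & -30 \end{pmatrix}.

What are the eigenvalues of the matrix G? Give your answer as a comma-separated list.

0, 2

det(G - lambda·I) = (32 - lambda)(-30 - lambda) - (-40)·(24) = lambda^2 - 2·lambda.
This factors as lambda·(lambda - 2) = 0.
Eigenvalues: 0, 2.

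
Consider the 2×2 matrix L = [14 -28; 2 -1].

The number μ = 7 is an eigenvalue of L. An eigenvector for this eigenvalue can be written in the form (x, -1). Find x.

We need (L - 7I)v = 0.
L - 7I = [[7, -28], [2, -8]].
Row 1: (7)·x + (-28)·-1 = 0
Row 2: (2)·x + (-8)·-1 = 0
Solving gives x = -4.
Check: L·(-4, -1) = (-28, -7) = 7·(-4, -1).

-4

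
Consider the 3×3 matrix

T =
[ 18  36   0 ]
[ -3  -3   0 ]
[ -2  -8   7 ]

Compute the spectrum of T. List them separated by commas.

The characteristic polynomial is p(μ) = det(μI - T).
Expanding along the first row, p(μ) = μ^3 - 22μ^2 + 159μ - 378.
Since p(7) = 0, μ = 7 is a root.
Factor out (μ - 7): p(μ) = (μ - 7)·(μ^2 - 15μ + 54).
The quadratic factors as (μ - 6)·(μ - 9).
Eigenvalues: 6, 7, 9.

6, 7, 9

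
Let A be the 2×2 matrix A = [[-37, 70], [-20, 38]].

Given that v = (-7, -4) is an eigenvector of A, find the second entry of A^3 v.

-108

First find the eigenvalue: Av = (-21, -12) = 3·(-7, -4), so λ = 3.
Then A^3 v = λ^3·v = 3^3·(-7, -4) = 27·(-7, -4) = (-189, -108).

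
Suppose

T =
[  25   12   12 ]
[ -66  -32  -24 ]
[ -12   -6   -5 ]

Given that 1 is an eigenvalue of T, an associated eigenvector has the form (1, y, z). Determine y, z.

-2, 0

We need (T - 1I)v = 0.
T - 1I = [[24, 12, 12], [-66, -33, -24], [-12, -6, -6]].
Row 1: (24)·1 + (12)·y + (12)·z = 0
Row 2: (-66)·1 + (-33)·y + (-24)·z = 0
Row 3: (-12)·1 + (-6)·y + (-6)·z = 0
Solving gives y = -2, z = 0.
Check: T·(1, -2, 0) = (1, -2, 0) = 1·(1, -2, 0).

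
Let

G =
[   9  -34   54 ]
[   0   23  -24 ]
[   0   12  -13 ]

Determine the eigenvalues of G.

The characteristic polynomial is p(r) = det(rI - G).
Cofactor expansion gives p(r) = r^3 - 19r^2 + 79r + 99.
Rational-root test: r = 9 gives p(9) = 0.
Factor out (r - 9): p(r) = (r - 9)·(r^2 - 10r - 11).
The quadratic factors as (r + 1)·(r - 11).
Eigenvalues: -1, 9, 11.

-1, 9, 11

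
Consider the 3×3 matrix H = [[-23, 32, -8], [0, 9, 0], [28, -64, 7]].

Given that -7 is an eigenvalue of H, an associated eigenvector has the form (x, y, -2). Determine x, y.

We need (H + 7I)v = 0.
H + 7I = [[-16, 32, -8], [0, 16, 0], [28, -64, 14]].
Row 1: (-16)·x + (32)·y + (-8)·-2 = 0
Row 2: (0)·x + (16)·y + (0)·-2 = 0
Row 3: (28)·x + (-64)·y + (14)·-2 = 0
Solving gives x = 1, y = 0.
Check: H·(1, 0, -2) = (-7, 0, 14) = -7·(1, 0, -2).

1, 0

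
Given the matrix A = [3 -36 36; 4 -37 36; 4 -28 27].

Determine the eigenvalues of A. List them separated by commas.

The characteristic polynomial is p(r) = det(rI - A).
Cofactor expansion gives p(r) = r^3 + 7r^2 - 21r - 27.
Try r = -1: p(-1) = 0, so -1 is a root.
Factor out (r + 1): p(r) = (r + 1)·(r^2 + 6r - 27).
The quadratic factors as (r + 9)·(r - 3).
Eigenvalues: -9, -1, 3.

-9, -1, 3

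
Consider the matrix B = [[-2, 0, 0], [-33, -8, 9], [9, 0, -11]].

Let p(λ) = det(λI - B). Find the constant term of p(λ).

p(λ) = λ^3 + 21λ^2 + 126λ + 176.
The constant term is 176.

176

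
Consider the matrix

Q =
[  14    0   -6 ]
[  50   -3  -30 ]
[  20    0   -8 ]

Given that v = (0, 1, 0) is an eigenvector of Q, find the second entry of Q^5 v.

First find the eigenvalue: Qv = (0, -3, 0) = -3·(0, 1, 0), so λ = -3.
Then Q^5 v = λ^5·v = (-3)^5·(0, 1, 0) = -243·(0, 1, 0) = (0, -243, 0).

-243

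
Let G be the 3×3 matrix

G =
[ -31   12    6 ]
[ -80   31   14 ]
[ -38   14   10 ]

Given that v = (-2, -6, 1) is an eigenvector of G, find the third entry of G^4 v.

First find the eigenvalue: Gv = (-4, -12, 2) = 2·(-2, -6, 1), so λ = 2.
Then G^4 v = λ^4·v = 2^4·(-2, -6, 1) = 16·(-2, -6, 1) = (-32, -96, 16).

16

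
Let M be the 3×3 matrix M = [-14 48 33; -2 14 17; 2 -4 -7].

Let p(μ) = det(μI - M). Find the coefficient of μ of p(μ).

p(μ) = μ^3 + 7μ^2 - 98μ - 720.
The coefficient of μ is -98.

-98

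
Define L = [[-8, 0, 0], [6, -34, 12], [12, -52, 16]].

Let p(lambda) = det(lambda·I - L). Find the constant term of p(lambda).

p(lambda) = lambda^3 + 26·lambda^2 + 224·lambda + 640.
The constant term is 640.

640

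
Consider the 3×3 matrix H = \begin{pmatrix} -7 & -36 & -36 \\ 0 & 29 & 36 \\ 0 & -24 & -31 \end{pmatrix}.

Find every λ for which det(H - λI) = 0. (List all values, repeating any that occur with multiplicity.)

Set up det(λI - H) = 0.
Cofactor expansion gives p(λ) = λ^3 + 9λ^2 - 21λ - 245.
Try λ = -7: p(-7) = 0, so -7 is a root.
Factor out (λ + 7): p(λ) = (λ + 7)·(λ^2 + 2λ - 35).
The quadratic factors as (λ + 7)·(λ - 5).
Eigenvalues: -7, -7, 5.

-7, -7, 5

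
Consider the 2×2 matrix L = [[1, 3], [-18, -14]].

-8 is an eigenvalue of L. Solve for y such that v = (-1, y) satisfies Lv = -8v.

3

We need (L + 8I)v = 0.
L + 8I = [[9, 3], [-18, -6]].
Row 1: (9)·-1 + (3)·y = 0
Row 2: (-18)·-1 + (-6)·y = 0
Solving gives y = 3.
Check: L·(-1, 3) = (8, -24) = -8·(-1, 3).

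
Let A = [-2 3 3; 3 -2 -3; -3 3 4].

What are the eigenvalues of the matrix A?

The characteristic polynomial is p(s) = det(sI - A).
Cofactor expansion gives p(s) = s^3 - 3s + 2.
Try s = 1: p(1) = 0, so 1 is a root.
Factor out (s - 1): p(s) = (s - 1)·(s^2 + s - 2).
The quadratic factors as (s + 2)·(s - 1).
Eigenvalues: -2, 1, 1.

-2, 1, 1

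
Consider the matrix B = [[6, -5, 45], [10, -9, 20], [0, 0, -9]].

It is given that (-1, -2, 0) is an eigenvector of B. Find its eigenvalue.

Compute Bv: B·(-1, -2, 0) = (4, 8, 0).
Since Bv = λv, compare component 1: 4 = λ·-1, so λ = -4.

-4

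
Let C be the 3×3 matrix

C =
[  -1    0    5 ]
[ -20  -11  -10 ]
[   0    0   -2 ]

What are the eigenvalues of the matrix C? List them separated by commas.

Compute the characteristic polynomial p(lambda) = det(lambda·I - C).
Expanding along the first row, p(lambda) = lambda^3 + 14·lambda^2 + 35·lambda + 22.
Since p(-1) = 0, lambda = -1 is a root.
Dividing by (lambda + 1) leaves lambda^2 + 13·lambda + 22.
The quadratic factors as (lambda + 11)·(lambda + 2).
Eigenvalues: -11, -2, -1.

-11, -2, -1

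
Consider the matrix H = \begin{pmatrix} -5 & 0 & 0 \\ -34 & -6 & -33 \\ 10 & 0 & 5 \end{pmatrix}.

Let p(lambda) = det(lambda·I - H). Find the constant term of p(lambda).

p(lambda) = lambda^3 + 6·lambda^2 - 25·lambda - 150.
The constant term is -150.

-150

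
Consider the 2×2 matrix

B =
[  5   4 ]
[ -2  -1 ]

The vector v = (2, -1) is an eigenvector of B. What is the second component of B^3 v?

First find the eigenvalue: Bv = (6, -3) = 3·(2, -1), so λ = 3.
Then B^3 v = λ^3·v = 3^3·(2, -1) = 27·(2, -1) = (54, -27).

-27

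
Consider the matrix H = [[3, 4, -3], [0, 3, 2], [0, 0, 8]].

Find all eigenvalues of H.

3, 3, 8

H is upper triangular, so its eigenvalues are the diagonal entries.
Diagonal: 3, 3, 8.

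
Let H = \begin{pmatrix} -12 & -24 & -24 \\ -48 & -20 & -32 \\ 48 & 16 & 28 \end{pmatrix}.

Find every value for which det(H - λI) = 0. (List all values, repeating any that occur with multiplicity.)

-12, -4, 12

Set up det(sI - H) = 0.
Cofactor expansion gives p(s) = s^3 + 4s^2 - 144s - 576.
Try s = 12: p(12) = 0, so 12 is a root.
Factor out (s - 12): p(s) = (s - 12)·(s^2 + 16s + 48).
The quadratic factors as (s + 12)·(s + 4).
Eigenvalues: -12, -4, 12.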